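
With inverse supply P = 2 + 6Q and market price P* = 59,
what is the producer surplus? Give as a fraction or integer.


Minimum supply price (at Q=0): P_min = 2
Quantity supplied at P* = 59:
Q* = (59 - 2)/6 = 19/2
PS = (1/2) * Q* * (P* - P_min)
PS = (1/2) * 19/2 * (59 - 2)
PS = (1/2) * 19/2 * 57 = 1083/4

1083/4


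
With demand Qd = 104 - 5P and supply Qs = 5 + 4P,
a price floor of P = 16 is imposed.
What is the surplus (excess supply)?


At P = 16:
Qd = 104 - 5*16 = 24
Qs = 5 + 4*16 = 69
Surplus = Qs - Qd = 69 - 24 = 45

45


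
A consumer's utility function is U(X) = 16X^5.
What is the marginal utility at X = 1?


MU = dU/dX = 16*5*X^(5-1)
MU = 80*X^4
At X = 1:
MU = 80 * 1^4
MU = 80 * 1 = 80

80


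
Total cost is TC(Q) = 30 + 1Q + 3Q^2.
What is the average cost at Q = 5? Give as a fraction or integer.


TC(5) = 30 + 1*5 + 3*5^2
TC(5) = 30 + 5 + 75 = 110
AC = TC/Q = 110/5 = 22

22


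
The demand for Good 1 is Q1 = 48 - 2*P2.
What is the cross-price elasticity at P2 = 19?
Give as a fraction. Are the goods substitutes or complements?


dQ1/dP2 = -2
At P2 = 19: Q1 = 48 - 2*19 = 10
Exy = (dQ1/dP2)(P2/Q1) = -2 * 19 / 10 = -19/5
Since Exy < 0, the goods are complements.

-19/5 (complements)


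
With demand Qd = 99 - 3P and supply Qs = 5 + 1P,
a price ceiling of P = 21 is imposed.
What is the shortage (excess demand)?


At P = 21:
Qd = 99 - 3*21 = 36
Qs = 5 + 1*21 = 26
Shortage = Qd - Qs = 36 - 26 = 10

10


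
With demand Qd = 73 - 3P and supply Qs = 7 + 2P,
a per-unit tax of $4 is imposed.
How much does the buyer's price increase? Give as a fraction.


With a per-unit tax, the buyer's price increase depends on relative slopes.
Supply slope: d = 2, Demand slope: b = 3
Buyer's price increase = d * tax / (b + d)
= 2 * 4 / (3 + 2)
= 8 / 5 = 8/5

8/5


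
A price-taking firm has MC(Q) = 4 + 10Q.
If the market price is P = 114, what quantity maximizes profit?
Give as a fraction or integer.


In perfect competition, profit is maximized where P = MC.
114 = 4 + 10Q
110 = 10Q
Q* = 110/10 = 11

11


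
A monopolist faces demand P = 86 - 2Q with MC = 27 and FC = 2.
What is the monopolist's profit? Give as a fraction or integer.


MR = MC: 86 - 4Q = 27
Q* = 59/4
P* = 86 - 2*59/4 = 113/2
Profit = (P* - MC)*Q* - FC
= (113/2 - 27)*59/4 - 2
= 59/2*59/4 - 2
= 3481/8 - 2 = 3465/8

3465/8


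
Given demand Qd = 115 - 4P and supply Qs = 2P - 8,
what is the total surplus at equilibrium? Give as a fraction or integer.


Find equilibrium: 115 - 4P = 2P - 8
115 + 8 = 6P
P* = 123/6 = 41/2
Q* = 2*41/2 - 8 = 33
Inverse demand: P = 115/4 - Q/4, so P_max = 115/4
Inverse supply: P = 4 + Q/2, so P_min = 4
CS = (1/2) * 33 * (115/4 - 41/2) = 1089/8
PS = (1/2) * 33 * (41/2 - 4) = 1089/4
TS = CS + PS = 1089/8 + 1089/4 = 3267/8

3267/8


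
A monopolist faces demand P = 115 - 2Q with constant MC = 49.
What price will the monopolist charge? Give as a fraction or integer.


MR = 115 - 4Q
Set MR = MC: 115 - 4Q = 49
Q* = 33/2
Substitute into demand:
P* = 115 - 2*33/2 = 82

82


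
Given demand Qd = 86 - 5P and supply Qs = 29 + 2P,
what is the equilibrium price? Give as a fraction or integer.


At equilibrium, Qd = Qs.
86 - 5P = 29 + 2P
86 - 29 = 5P + 2P
57 = 7P
P* = 57/7 = 57/7

57/7


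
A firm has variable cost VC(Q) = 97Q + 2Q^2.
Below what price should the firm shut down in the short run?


AVC(Q) = VC(Q)/Q = 97 + 2Q
AVC is increasing in Q, so minimum AVC is at Q -> 0+.
Min AVC = 97
The firm should shut down if P < 97.

97


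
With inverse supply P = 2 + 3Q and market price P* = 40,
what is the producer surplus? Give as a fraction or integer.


Minimum supply price (at Q=0): P_min = 2
Quantity supplied at P* = 40:
Q* = (40 - 2)/3 = 38/3
PS = (1/2) * Q* * (P* - P_min)
PS = (1/2) * 38/3 * (40 - 2)
PS = (1/2) * 38/3 * 38 = 722/3

722/3


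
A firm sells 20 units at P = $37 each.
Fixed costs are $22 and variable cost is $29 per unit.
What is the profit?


Total Revenue = P * Q = 37 * 20 = $740
Total Cost = FC + VC*Q = 22 + 29*20 = $602
Profit = TR - TC = 740 - 602 = $138

$138


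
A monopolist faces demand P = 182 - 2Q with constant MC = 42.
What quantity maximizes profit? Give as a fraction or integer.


TR = P*Q = (182 - 2Q)Q = 182Q - 2Q^2
MR = dTR/dQ = 182 - 4Q
Set MR = MC:
182 - 4Q = 42
140 = 4Q
Q* = 140/4 = 35

35


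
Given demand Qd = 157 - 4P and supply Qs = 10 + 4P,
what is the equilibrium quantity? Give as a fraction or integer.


First find equilibrium price:
157 - 4P = 10 + 4P
P* = 147/8 = 147/8
Then substitute into demand:
Q* = 157 - 4 * 147/8 = 167/2

167/2


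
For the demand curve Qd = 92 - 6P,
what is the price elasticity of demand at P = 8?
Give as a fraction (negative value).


dQ/dP = -6
At P = 8: Q = 92 - 6*8 = 44
E = (dQ/dP)(P/Q) = (-6)(8/44) = -12/11

-12/11


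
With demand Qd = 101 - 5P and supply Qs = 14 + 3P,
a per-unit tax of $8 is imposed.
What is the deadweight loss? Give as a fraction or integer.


Pre-tax equilibrium quantity: Q* = 373/8
Post-tax equilibrium quantity: Q_tax = 253/8
Reduction in quantity: Q* - Q_tax = 15
DWL = (1/2) * tax * (Q* - Q_tax)
DWL = (1/2) * 8 * 15 = 60

60


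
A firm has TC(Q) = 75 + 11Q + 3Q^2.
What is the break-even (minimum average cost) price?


AC(Q) = 75/Q + 11 + 3Q
To minimize: dAC/dQ = -75/Q^2 + 3 = 0
Q^2 = 75/3 = 25
Q* = 5
Min AC = 75/5 + 11 + 3*5
Min AC = 15 + 11 + 15 = 41

41


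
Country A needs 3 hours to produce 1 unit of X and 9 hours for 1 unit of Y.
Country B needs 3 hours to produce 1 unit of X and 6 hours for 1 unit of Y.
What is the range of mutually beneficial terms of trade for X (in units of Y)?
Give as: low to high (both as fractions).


Opportunity cost of X for Country A = hours_X / hours_Y = 3/9 = 1/3 units of Y
Opportunity cost of X for Country B = hours_X / hours_Y = 3/6 = 1/2 units of Y
Terms of trade must be between the two opportunity costs.
Range: 1/3 to 1/2

1/3 to 1/2


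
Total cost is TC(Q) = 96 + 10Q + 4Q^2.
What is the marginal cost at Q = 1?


MC = dTC/dQ = 10 + 2*4*Q
At Q = 1:
MC = 10 + 8*1
MC = 10 + 8 = 18

18


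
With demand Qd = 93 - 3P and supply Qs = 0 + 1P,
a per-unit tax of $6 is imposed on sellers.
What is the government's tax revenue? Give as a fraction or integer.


With tax on sellers, new supply: Qs' = 0 + 1(P - 6)
= 1P - 6
New equilibrium quantity:
Q_new = 75/4
Tax revenue = tax * Q_new = 6 * 75/4 = 225/2

225/2


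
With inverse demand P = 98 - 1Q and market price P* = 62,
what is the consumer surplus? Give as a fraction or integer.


Maximum willingness to pay (at Q=0): P_max = 98
Quantity demanded at P* = 62:
Q* = (98 - 62)/1 = 36
CS = (1/2) * Q* * (P_max - P*)
CS = (1/2) * 36 * (98 - 62)
CS = (1/2) * 36 * 36 = 648

648


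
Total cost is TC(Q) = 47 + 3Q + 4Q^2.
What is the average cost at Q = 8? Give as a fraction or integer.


TC(8) = 47 + 3*8 + 4*8^2
TC(8) = 47 + 24 + 256 = 327
AC = TC/Q = 327/8 = 327/8

327/8


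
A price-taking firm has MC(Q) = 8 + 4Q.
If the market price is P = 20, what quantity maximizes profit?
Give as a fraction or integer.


In perfect competition, profit is maximized where P = MC.
20 = 8 + 4Q
12 = 4Q
Q* = 12/4 = 3

3


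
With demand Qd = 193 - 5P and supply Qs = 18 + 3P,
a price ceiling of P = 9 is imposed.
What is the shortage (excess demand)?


At P = 9:
Qd = 193 - 5*9 = 148
Qs = 18 + 3*9 = 45
Shortage = Qd - Qs = 148 - 45 = 103

103


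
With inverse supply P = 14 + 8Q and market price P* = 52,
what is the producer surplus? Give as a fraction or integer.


Minimum supply price (at Q=0): P_min = 14
Quantity supplied at P* = 52:
Q* = (52 - 14)/8 = 19/4
PS = (1/2) * Q* * (P* - P_min)
PS = (1/2) * 19/4 * (52 - 14)
PS = (1/2) * 19/4 * 38 = 361/4

361/4


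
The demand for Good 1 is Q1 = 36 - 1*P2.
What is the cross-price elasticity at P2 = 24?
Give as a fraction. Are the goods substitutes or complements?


dQ1/dP2 = -1
At P2 = 24: Q1 = 36 - 1*24 = 12
Exy = (dQ1/dP2)(P2/Q1) = -1 * 24 / 12 = -2
Since Exy < 0, the goods are complements.

-2 (complements)


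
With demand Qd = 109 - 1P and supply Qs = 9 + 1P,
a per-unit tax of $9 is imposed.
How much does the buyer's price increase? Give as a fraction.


With a per-unit tax, the buyer's price increase depends on relative slopes.
Supply slope: d = 1, Demand slope: b = 1
Buyer's price increase = d * tax / (b + d)
= 1 * 9 / (1 + 1)
= 9 / 2 = 9/2

9/2


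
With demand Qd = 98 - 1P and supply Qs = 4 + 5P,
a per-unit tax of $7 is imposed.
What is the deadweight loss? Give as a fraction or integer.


Pre-tax equilibrium quantity: Q* = 247/3
Post-tax equilibrium quantity: Q_tax = 153/2
Reduction in quantity: Q* - Q_tax = 35/6
DWL = (1/2) * tax * (Q* - Q_tax)
DWL = (1/2) * 7 * 35/6 = 245/12

245/12


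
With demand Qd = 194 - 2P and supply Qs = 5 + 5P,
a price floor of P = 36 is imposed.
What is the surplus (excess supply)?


At P = 36:
Qd = 194 - 2*36 = 122
Qs = 5 + 5*36 = 185
Surplus = Qs - Qd = 185 - 122 = 63

63


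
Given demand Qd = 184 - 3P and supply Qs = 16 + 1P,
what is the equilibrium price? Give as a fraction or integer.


At equilibrium, Qd = Qs.
184 - 3P = 16 + 1P
184 - 16 = 3P + 1P
168 = 4P
P* = 168/4 = 42

42


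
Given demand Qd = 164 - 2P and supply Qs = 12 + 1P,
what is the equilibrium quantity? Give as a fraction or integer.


First find equilibrium price:
164 - 2P = 12 + 1P
P* = 152/3 = 152/3
Then substitute into demand:
Q* = 164 - 2 * 152/3 = 188/3

188/3


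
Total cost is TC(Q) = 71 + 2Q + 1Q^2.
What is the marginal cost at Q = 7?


MC = dTC/dQ = 2 + 2*1*Q
At Q = 7:
MC = 2 + 2*7
MC = 2 + 14 = 16

16


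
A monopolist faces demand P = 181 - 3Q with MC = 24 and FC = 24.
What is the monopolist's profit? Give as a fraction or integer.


MR = MC: 181 - 6Q = 24
Q* = 157/6
P* = 181 - 3*157/6 = 205/2
Profit = (P* - MC)*Q* - FC
= (205/2 - 24)*157/6 - 24
= 157/2*157/6 - 24
= 24649/12 - 24 = 24361/12

24361/12


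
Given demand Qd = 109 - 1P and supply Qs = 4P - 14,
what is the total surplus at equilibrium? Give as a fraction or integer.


Find equilibrium: 109 - 1P = 4P - 14
109 + 14 = 5P
P* = 123/5 = 123/5
Q* = 4*123/5 - 14 = 422/5
Inverse demand: P = 109 - Q/1, so P_max = 109
Inverse supply: P = 7/2 + Q/4, so P_min = 7/2
CS = (1/2) * 422/5 * (109 - 123/5) = 89042/25
PS = (1/2) * 422/5 * (123/5 - 7/2) = 44521/50
TS = CS + PS = 89042/25 + 44521/50 = 44521/10

44521/10


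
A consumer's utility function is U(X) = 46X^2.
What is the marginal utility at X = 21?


MU = dU/dX = 46*2*X^(2-1)
MU = 92*X^1
At X = 21:
MU = 92 * 21^1
MU = 92 * 21 = 1932

1932


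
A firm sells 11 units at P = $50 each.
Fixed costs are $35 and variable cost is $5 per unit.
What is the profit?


Total Revenue = P * Q = 50 * 11 = $550
Total Cost = FC + VC*Q = 35 + 5*11 = $90
Profit = TR - TC = 550 - 90 = $460

$460


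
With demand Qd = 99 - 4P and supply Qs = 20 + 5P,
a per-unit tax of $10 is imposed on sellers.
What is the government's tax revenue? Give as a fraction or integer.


With tax on sellers, new supply: Qs' = 20 + 5(P - 10)
= 5P - 30
New equilibrium quantity:
Q_new = 125/3
Tax revenue = tax * Q_new = 10 * 125/3 = 1250/3

1250/3


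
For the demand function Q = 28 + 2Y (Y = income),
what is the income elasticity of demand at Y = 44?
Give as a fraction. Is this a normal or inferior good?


dQ/dY = 2
At Y = 44: Q = 28 + 2*44 = 116
Ey = (dQ/dY)(Y/Q) = 2 * 44 / 116 = 22/29
Since Ey > 0, this is a normal good.

22/29 (normal good)


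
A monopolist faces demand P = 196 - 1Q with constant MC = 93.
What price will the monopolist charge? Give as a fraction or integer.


MR = 196 - 2Q
Set MR = MC: 196 - 2Q = 93
Q* = 103/2
Substitute into demand:
P* = 196 - 1*103/2 = 289/2

289/2


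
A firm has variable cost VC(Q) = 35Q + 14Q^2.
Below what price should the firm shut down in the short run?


AVC(Q) = VC(Q)/Q = 35 + 14Q
AVC is increasing in Q, so minimum AVC is at Q -> 0+.
Min AVC = 35
The firm should shut down if P < 35.

35


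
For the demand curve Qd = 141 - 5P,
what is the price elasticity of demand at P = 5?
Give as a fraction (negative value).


dQ/dP = -5
At P = 5: Q = 141 - 5*5 = 116
E = (dQ/dP)(P/Q) = (-5)(5/116) = -25/116

-25/116


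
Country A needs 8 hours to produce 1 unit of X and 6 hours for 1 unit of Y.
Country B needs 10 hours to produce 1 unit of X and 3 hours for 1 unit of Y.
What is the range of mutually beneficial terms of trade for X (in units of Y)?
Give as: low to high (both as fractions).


Opportunity cost of X for Country A = hours_X / hours_Y = 8/6 = 4/3 units of Y
Opportunity cost of X for Country B = hours_X / hours_Y = 10/3 = 10/3 units of Y
Terms of trade must be between the two opportunity costs.
Range: 4/3 to 10/3

4/3 to 10/3


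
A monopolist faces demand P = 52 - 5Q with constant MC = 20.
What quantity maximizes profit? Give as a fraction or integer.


TR = P*Q = (52 - 5Q)Q = 52Q - 5Q^2
MR = dTR/dQ = 52 - 10Q
Set MR = MC:
52 - 10Q = 20
32 = 10Q
Q* = 32/10 = 16/5

16/5


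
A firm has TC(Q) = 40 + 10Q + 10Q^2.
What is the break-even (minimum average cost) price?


AC(Q) = 40/Q + 10 + 10Q
To minimize: dAC/dQ = -40/Q^2 + 10 = 0
Q^2 = 40/10 = 4
Q* = 2
Min AC = 40/2 + 10 + 10*2
Min AC = 20 + 10 + 20 = 50

50


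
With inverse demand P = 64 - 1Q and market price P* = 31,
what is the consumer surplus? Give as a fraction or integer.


Maximum willingness to pay (at Q=0): P_max = 64
Quantity demanded at P* = 31:
Q* = (64 - 31)/1 = 33
CS = (1/2) * Q* * (P_max - P*)
CS = (1/2) * 33 * (64 - 31)
CS = (1/2) * 33 * 33 = 1089/2

1089/2


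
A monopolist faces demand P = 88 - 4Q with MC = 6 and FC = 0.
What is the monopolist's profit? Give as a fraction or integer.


MR = MC: 88 - 8Q = 6
Q* = 41/4
P* = 88 - 4*41/4 = 47
Profit = (P* - MC)*Q* - FC
= (47 - 6)*41/4 - 0
= 41*41/4 - 0
= 1681/4 - 0 = 1681/4

1681/4


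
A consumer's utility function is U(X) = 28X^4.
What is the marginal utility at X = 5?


MU = dU/dX = 28*4*X^(4-1)
MU = 112*X^3
At X = 5:
MU = 112 * 5^3
MU = 112 * 125 = 14000

14000


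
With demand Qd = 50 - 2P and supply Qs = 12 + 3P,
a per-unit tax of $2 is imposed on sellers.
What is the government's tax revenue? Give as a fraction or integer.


With tax on sellers, new supply: Qs' = 12 + 3(P - 2)
= 6 + 3P
New equilibrium quantity:
Q_new = 162/5
Tax revenue = tax * Q_new = 2 * 162/5 = 324/5

324/5


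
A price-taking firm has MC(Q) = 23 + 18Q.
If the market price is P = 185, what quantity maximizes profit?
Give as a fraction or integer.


In perfect competition, profit is maximized where P = MC.
185 = 23 + 18Q
162 = 18Q
Q* = 162/18 = 9

9


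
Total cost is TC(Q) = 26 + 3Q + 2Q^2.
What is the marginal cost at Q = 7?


MC = dTC/dQ = 3 + 2*2*Q
At Q = 7:
MC = 3 + 4*7
MC = 3 + 28 = 31

31


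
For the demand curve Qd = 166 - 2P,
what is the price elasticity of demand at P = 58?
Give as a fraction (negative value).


dQ/dP = -2
At P = 58: Q = 166 - 2*58 = 50
E = (dQ/dP)(P/Q) = (-2)(58/50) = -58/25

-58/25


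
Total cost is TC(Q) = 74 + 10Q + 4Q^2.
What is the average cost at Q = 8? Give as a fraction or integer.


TC(8) = 74 + 10*8 + 4*8^2
TC(8) = 74 + 80 + 256 = 410
AC = TC/Q = 410/8 = 205/4

205/4


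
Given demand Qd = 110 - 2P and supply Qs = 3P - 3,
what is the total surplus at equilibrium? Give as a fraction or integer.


Find equilibrium: 110 - 2P = 3P - 3
110 + 3 = 5P
P* = 113/5 = 113/5
Q* = 3*113/5 - 3 = 324/5
Inverse demand: P = 55 - Q/2, so P_max = 55
Inverse supply: P = 1 + Q/3, so P_min = 1
CS = (1/2) * 324/5 * (55 - 113/5) = 26244/25
PS = (1/2) * 324/5 * (113/5 - 1) = 17496/25
TS = CS + PS = 26244/25 + 17496/25 = 8748/5

8748/5


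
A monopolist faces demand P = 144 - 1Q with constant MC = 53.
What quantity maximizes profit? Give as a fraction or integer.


TR = P*Q = (144 - 1Q)Q = 144Q - 1Q^2
MR = dTR/dQ = 144 - 2Q
Set MR = MC:
144 - 2Q = 53
91 = 2Q
Q* = 91/2 = 91/2

91/2


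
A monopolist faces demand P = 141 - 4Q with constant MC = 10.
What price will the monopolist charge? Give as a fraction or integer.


MR = 141 - 8Q
Set MR = MC: 141 - 8Q = 10
Q* = 131/8
Substitute into demand:
P* = 141 - 4*131/8 = 151/2

151/2


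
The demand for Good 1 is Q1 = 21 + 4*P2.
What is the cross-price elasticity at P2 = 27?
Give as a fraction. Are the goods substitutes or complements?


dQ1/dP2 = 4
At P2 = 27: Q1 = 21 + 4*27 = 129
Exy = (dQ1/dP2)(P2/Q1) = 4 * 27 / 129 = 36/43
Since Exy > 0, the goods are substitutes.

36/43 (substitutes)


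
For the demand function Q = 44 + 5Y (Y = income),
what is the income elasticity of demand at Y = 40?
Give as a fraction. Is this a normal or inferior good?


dQ/dY = 5
At Y = 40: Q = 44 + 5*40 = 244
Ey = (dQ/dY)(Y/Q) = 5 * 40 / 244 = 50/61
Since Ey > 0, this is a normal good.

50/61 (normal good)


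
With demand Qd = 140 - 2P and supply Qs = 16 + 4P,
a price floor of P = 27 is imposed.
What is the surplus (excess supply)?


At P = 27:
Qd = 140 - 2*27 = 86
Qs = 16 + 4*27 = 124
Surplus = Qs - Qd = 124 - 86 = 38

38


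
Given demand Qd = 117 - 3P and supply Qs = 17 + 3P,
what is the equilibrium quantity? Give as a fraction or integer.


First find equilibrium price:
117 - 3P = 17 + 3P
P* = 100/6 = 50/3
Then substitute into demand:
Q* = 117 - 3 * 50/3 = 67

67


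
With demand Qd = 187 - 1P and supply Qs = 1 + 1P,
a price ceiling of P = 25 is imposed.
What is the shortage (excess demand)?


At P = 25:
Qd = 187 - 1*25 = 162
Qs = 1 + 1*25 = 26
Shortage = Qd - Qs = 162 - 26 = 136

136


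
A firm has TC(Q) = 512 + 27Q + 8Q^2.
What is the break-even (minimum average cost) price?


AC(Q) = 512/Q + 27 + 8Q
To minimize: dAC/dQ = -512/Q^2 + 8 = 0
Q^2 = 512/8 = 64
Q* = 8
Min AC = 512/8 + 27 + 8*8
Min AC = 64 + 27 + 64 = 155

155


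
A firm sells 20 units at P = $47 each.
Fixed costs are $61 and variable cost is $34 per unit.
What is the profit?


Total Revenue = P * Q = 47 * 20 = $940
Total Cost = FC + VC*Q = 61 + 34*20 = $741
Profit = TR - TC = 940 - 741 = $199

$199


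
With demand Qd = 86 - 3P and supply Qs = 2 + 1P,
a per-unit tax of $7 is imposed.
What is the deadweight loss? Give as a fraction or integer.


Pre-tax equilibrium quantity: Q* = 23
Post-tax equilibrium quantity: Q_tax = 71/4
Reduction in quantity: Q* - Q_tax = 21/4
DWL = (1/2) * tax * (Q* - Q_tax)
DWL = (1/2) * 7 * 21/4 = 147/8

147/8


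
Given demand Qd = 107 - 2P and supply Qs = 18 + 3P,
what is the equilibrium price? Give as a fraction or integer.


At equilibrium, Qd = Qs.
107 - 2P = 18 + 3P
107 - 18 = 2P + 3P
89 = 5P
P* = 89/5 = 89/5

89/5


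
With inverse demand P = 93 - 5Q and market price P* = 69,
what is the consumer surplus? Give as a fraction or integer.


Maximum willingness to pay (at Q=0): P_max = 93
Quantity demanded at P* = 69:
Q* = (93 - 69)/5 = 24/5
CS = (1/2) * Q* * (P_max - P*)
CS = (1/2) * 24/5 * (93 - 69)
CS = (1/2) * 24/5 * 24 = 288/5

288/5


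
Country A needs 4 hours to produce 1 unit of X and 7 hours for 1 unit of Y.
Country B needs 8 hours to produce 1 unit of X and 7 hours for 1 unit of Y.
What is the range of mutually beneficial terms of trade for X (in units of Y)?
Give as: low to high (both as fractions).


Opportunity cost of X for Country A = hours_X / hours_Y = 4/7 = 4/7 units of Y
Opportunity cost of X for Country B = hours_X / hours_Y = 8/7 = 8/7 units of Y
Terms of trade must be between the two opportunity costs.
Range: 4/7 to 8/7

4/7 to 8/7


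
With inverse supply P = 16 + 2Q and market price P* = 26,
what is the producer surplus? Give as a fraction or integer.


Minimum supply price (at Q=0): P_min = 16
Quantity supplied at P* = 26:
Q* = (26 - 16)/2 = 5
PS = (1/2) * Q* * (P* - P_min)
PS = (1/2) * 5 * (26 - 16)
PS = (1/2) * 5 * 10 = 25

25


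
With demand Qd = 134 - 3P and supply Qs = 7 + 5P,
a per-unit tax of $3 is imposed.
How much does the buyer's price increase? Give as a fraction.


With a per-unit tax, the buyer's price increase depends on relative slopes.
Supply slope: d = 5, Demand slope: b = 3
Buyer's price increase = d * tax / (b + d)
= 5 * 3 / (3 + 5)
= 15 / 8 = 15/8

15/8


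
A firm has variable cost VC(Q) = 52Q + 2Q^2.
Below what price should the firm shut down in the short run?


AVC(Q) = VC(Q)/Q = 52 + 2Q
AVC is increasing in Q, so minimum AVC is at Q -> 0+.
Min AVC = 52
The firm should shut down if P < 52.

52


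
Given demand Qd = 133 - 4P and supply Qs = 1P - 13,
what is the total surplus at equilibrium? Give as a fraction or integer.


Find equilibrium: 133 - 4P = 1P - 13
133 + 13 = 5P
P* = 146/5 = 146/5
Q* = 1*146/5 - 13 = 81/5
Inverse demand: P = 133/4 - Q/4, so P_max = 133/4
Inverse supply: P = 13 + Q/1, so P_min = 13
CS = (1/2) * 81/5 * (133/4 - 146/5) = 6561/200
PS = (1/2) * 81/5 * (146/5 - 13) = 6561/50
TS = CS + PS = 6561/200 + 6561/50 = 6561/40

6561/40


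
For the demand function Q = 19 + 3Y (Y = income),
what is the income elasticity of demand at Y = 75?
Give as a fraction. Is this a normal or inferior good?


dQ/dY = 3
At Y = 75: Q = 19 + 3*75 = 244
Ey = (dQ/dY)(Y/Q) = 3 * 75 / 244 = 225/244
Since Ey > 0, this is a normal good.

225/244 (normal good)


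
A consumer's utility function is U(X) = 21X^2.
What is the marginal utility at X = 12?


MU = dU/dX = 21*2*X^(2-1)
MU = 42*X^1
At X = 12:
MU = 42 * 12^1
MU = 42 * 12 = 504

504


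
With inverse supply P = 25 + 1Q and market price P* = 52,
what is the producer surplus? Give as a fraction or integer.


Minimum supply price (at Q=0): P_min = 25
Quantity supplied at P* = 52:
Q* = (52 - 25)/1 = 27
PS = (1/2) * Q* * (P* - P_min)
PS = (1/2) * 27 * (52 - 25)
PS = (1/2) * 27 * 27 = 729/2

729/2


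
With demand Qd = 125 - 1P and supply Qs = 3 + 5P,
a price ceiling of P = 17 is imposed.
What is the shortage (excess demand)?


At P = 17:
Qd = 125 - 1*17 = 108
Qs = 3 + 5*17 = 88
Shortage = Qd - Qs = 108 - 88 = 20

20


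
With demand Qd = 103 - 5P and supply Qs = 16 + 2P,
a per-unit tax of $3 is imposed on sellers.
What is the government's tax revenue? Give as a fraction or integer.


With tax on sellers, new supply: Qs' = 16 + 2(P - 3)
= 10 + 2P
New equilibrium quantity:
Q_new = 256/7
Tax revenue = tax * Q_new = 3 * 256/7 = 768/7

768/7


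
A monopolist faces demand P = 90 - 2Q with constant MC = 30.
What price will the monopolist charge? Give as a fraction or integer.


MR = 90 - 4Q
Set MR = MC: 90 - 4Q = 30
Q* = 15
Substitute into demand:
P* = 90 - 2*15 = 60

60


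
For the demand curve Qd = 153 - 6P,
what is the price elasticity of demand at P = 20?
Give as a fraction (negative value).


dQ/dP = -6
At P = 20: Q = 153 - 6*20 = 33
E = (dQ/dP)(P/Q) = (-6)(20/33) = -40/11

-40/11


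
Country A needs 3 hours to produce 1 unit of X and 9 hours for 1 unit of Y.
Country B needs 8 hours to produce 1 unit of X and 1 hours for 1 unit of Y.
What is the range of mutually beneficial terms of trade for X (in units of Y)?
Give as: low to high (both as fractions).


Opportunity cost of X for Country A = hours_X / hours_Y = 3/9 = 1/3 units of Y
Opportunity cost of X for Country B = hours_X / hours_Y = 8/1 = 8 units of Y
Terms of trade must be between the two opportunity costs.
Range: 1/3 to 8

1/3 to 8


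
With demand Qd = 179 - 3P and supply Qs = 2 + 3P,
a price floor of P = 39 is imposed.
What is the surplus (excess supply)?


At P = 39:
Qd = 179 - 3*39 = 62
Qs = 2 + 3*39 = 119
Surplus = Qs - Qd = 119 - 62 = 57

57


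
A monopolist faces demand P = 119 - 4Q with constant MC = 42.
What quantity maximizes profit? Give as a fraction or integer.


TR = P*Q = (119 - 4Q)Q = 119Q - 4Q^2
MR = dTR/dQ = 119 - 8Q
Set MR = MC:
119 - 8Q = 42
77 = 8Q
Q* = 77/8 = 77/8

77/8


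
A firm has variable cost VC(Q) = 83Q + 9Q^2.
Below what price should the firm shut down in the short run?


AVC(Q) = VC(Q)/Q = 83 + 9Q
AVC is increasing in Q, so minimum AVC is at Q -> 0+.
Min AVC = 83
The firm should shut down if P < 83.

83


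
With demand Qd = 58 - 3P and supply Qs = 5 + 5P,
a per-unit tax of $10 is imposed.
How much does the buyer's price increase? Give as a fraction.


With a per-unit tax, the buyer's price increase depends on relative slopes.
Supply slope: d = 5, Demand slope: b = 3
Buyer's price increase = d * tax / (b + d)
= 5 * 10 / (3 + 5)
= 50 / 8 = 25/4

25/4


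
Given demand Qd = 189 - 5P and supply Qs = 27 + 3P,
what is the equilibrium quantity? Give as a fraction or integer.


First find equilibrium price:
189 - 5P = 27 + 3P
P* = 162/8 = 81/4
Then substitute into demand:
Q* = 189 - 5 * 81/4 = 351/4

351/4


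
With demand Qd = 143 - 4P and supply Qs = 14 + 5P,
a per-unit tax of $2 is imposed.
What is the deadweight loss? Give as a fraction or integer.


Pre-tax equilibrium quantity: Q* = 257/3
Post-tax equilibrium quantity: Q_tax = 731/9
Reduction in quantity: Q* - Q_tax = 40/9
DWL = (1/2) * tax * (Q* - Q_tax)
DWL = (1/2) * 2 * 40/9 = 40/9

40/9


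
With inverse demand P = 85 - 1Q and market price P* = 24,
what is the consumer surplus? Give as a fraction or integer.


Maximum willingness to pay (at Q=0): P_max = 85
Quantity demanded at P* = 24:
Q* = (85 - 24)/1 = 61
CS = (1/2) * Q* * (P_max - P*)
CS = (1/2) * 61 * (85 - 24)
CS = (1/2) * 61 * 61 = 3721/2

3721/2


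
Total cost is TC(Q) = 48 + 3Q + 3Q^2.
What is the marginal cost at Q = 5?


MC = dTC/dQ = 3 + 2*3*Q
At Q = 5:
MC = 3 + 6*5
MC = 3 + 30 = 33

33


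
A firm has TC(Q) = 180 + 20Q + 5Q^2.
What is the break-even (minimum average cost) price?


AC(Q) = 180/Q + 20 + 5Q
To minimize: dAC/dQ = -180/Q^2 + 5 = 0
Q^2 = 180/5 = 36
Q* = 6
Min AC = 180/6 + 20 + 5*6
Min AC = 30 + 20 + 30 = 80

80


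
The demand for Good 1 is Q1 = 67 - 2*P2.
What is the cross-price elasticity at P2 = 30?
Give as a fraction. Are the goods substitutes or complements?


dQ1/dP2 = -2
At P2 = 30: Q1 = 67 - 2*30 = 7
Exy = (dQ1/dP2)(P2/Q1) = -2 * 30 / 7 = -60/7
Since Exy < 0, the goods are complements.

-60/7 (complements)


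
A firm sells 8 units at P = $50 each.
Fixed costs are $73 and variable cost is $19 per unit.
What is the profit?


Total Revenue = P * Q = 50 * 8 = $400
Total Cost = FC + VC*Q = 73 + 19*8 = $225
Profit = TR - TC = 400 - 225 = $175

$175


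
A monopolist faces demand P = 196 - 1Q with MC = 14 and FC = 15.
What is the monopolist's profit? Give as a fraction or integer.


MR = MC: 196 - 2Q = 14
Q* = 91
P* = 196 - 1*91 = 105
Profit = (P* - MC)*Q* - FC
= (105 - 14)*91 - 15
= 91*91 - 15
= 8281 - 15 = 8266

8266


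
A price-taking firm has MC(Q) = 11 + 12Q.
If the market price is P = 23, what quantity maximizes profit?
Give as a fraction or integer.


In perfect competition, profit is maximized where P = MC.
23 = 11 + 12Q
12 = 12Q
Q* = 12/12 = 1

1


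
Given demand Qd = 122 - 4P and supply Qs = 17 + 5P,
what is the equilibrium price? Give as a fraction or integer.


At equilibrium, Qd = Qs.
122 - 4P = 17 + 5P
122 - 17 = 4P + 5P
105 = 9P
P* = 105/9 = 35/3

35/3


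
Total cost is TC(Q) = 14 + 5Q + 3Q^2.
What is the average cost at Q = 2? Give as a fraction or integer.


TC(2) = 14 + 5*2 + 3*2^2
TC(2) = 14 + 10 + 12 = 36
AC = TC/Q = 36/2 = 18

18


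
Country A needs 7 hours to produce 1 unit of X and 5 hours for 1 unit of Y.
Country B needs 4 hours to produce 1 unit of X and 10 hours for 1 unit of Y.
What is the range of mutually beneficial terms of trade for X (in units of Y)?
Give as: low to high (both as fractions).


Opportunity cost of X for Country A = hours_X / hours_Y = 7/5 = 7/5 units of Y
Opportunity cost of X for Country B = hours_X / hours_Y = 4/10 = 2/5 units of Y
Terms of trade must be between the two opportunity costs.
Range: 2/5 to 7/5

2/5 to 7/5


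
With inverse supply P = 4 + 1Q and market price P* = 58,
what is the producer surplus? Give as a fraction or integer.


Minimum supply price (at Q=0): P_min = 4
Quantity supplied at P* = 58:
Q* = (58 - 4)/1 = 54
PS = (1/2) * Q* * (P* - P_min)
PS = (1/2) * 54 * (58 - 4)
PS = (1/2) * 54 * 54 = 1458

1458


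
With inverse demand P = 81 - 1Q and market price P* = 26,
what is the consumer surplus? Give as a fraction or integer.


Maximum willingness to pay (at Q=0): P_max = 81
Quantity demanded at P* = 26:
Q* = (81 - 26)/1 = 55
CS = (1/2) * Q* * (P_max - P*)
CS = (1/2) * 55 * (81 - 26)
CS = (1/2) * 55 * 55 = 3025/2

3025/2


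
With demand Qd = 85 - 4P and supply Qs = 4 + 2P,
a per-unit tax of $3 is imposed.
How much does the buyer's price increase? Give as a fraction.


With a per-unit tax, the buyer's price increase depends on relative slopes.
Supply slope: d = 2, Demand slope: b = 4
Buyer's price increase = d * tax / (b + d)
= 2 * 3 / (4 + 2)
= 6 / 6 = 1

1


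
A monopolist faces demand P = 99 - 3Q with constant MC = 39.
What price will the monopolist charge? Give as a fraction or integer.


MR = 99 - 6Q
Set MR = MC: 99 - 6Q = 39
Q* = 10
Substitute into demand:
P* = 99 - 3*10 = 69

69


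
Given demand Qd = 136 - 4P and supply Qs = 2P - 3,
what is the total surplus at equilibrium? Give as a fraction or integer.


Find equilibrium: 136 - 4P = 2P - 3
136 + 3 = 6P
P* = 139/6 = 139/6
Q* = 2*139/6 - 3 = 130/3
Inverse demand: P = 34 - Q/4, so P_max = 34
Inverse supply: P = 3/2 + Q/2, so P_min = 3/2
CS = (1/2) * 130/3 * (34 - 139/6) = 4225/18
PS = (1/2) * 130/3 * (139/6 - 3/2) = 4225/9
TS = CS + PS = 4225/18 + 4225/9 = 4225/6

4225/6


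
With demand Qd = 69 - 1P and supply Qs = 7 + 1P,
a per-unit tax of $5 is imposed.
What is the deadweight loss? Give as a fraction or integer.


Pre-tax equilibrium quantity: Q* = 38
Post-tax equilibrium quantity: Q_tax = 71/2
Reduction in quantity: Q* - Q_tax = 5/2
DWL = (1/2) * tax * (Q* - Q_tax)
DWL = (1/2) * 5 * 5/2 = 25/4

25/4


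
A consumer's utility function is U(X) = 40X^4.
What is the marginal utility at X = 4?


MU = dU/dX = 40*4*X^(4-1)
MU = 160*X^3
At X = 4:
MU = 160 * 4^3
MU = 160 * 64 = 10240

10240


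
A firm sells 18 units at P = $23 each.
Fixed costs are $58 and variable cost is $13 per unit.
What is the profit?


Total Revenue = P * Q = 23 * 18 = $414
Total Cost = FC + VC*Q = 58 + 13*18 = $292
Profit = TR - TC = 414 - 292 = $122

$122


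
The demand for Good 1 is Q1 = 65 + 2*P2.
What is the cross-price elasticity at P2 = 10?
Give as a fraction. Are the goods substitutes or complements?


dQ1/dP2 = 2
At P2 = 10: Q1 = 65 + 2*10 = 85
Exy = (dQ1/dP2)(P2/Q1) = 2 * 10 / 85 = 4/17
Since Exy > 0, the goods are substitutes.

4/17 (substitutes)


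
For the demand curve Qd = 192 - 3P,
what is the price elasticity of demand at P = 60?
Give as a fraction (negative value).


dQ/dP = -3
At P = 60: Q = 192 - 3*60 = 12
E = (dQ/dP)(P/Q) = (-3)(60/12) = -15

-15


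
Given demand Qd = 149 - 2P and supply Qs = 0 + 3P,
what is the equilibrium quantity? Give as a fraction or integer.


First find equilibrium price:
149 - 2P = 0 + 3P
P* = 149/5 = 149/5
Then substitute into demand:
Q* = 149 - 2 * 149/5 = 447/5

447/5


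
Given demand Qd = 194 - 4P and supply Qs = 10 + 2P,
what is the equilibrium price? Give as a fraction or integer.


At equilibrium, Qd = Qs.
194 - 4P = 10 + 2P
194 - 10 = 4P + 2P
184 = 6P
P* = 184/6 = 92/3

92/3


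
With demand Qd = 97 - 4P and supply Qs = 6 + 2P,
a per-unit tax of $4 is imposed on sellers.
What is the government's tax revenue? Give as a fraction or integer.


With tax on sellers, new supply: Qs' = 6 + 2(P - 4)
= 2P - 2
New equilibrium quantity:
Q_new = 31
Tax revenue = tax * Q_new = 4 * 31 = 124

124


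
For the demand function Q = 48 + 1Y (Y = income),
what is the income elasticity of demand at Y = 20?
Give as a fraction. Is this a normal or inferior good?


dQ/dY = 1
At Y = 20: Q = 48 + 1*20 = 68
Ey = (dQ/dY)(Y/Q) = 1 * 20 / 68 = 5/17
Since Ey > 0, this is a normal good.

5/17 (normal good)


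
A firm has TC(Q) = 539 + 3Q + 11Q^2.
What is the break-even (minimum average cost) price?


AC(Q) = 539/Q + 3 + 11Q
To minimize: dAC/dQ = -539/Q^2 + 11 = 0
Q^2 = 539/11 = 49
Q* = 7
Min AC = 539/7 + 3 + 11*7
Min AC = 77 + 3 + 77 = 157

157


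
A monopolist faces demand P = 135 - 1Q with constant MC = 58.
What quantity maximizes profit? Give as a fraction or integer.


TR = P*Q = (135 - 1Q)Q = 135Q - 1Q^2
MR = dTR/dQ = 135 - 2Q
Set MR = MC:
135 - 2Q = 58
77 = 2Q
Q* = 77/2 = 77/2

77/2


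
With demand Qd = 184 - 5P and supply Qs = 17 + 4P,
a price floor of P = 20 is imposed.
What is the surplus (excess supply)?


At P = 20:
Qd = 184 - 5*20 = 84
Qs = 17 + 4*20 = 97
Surplus = Qs - Qd = 97 - 84 = 13

13


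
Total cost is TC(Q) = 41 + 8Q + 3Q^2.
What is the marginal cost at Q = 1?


MC = dTC/dQ = 8 + 2*3*Q
At Q = 1:
MC = 8 + 6*1
MC = 8 + 6 = 14

14


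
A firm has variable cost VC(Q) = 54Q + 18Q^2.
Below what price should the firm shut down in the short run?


AVC(Q) = VC(Q)/Q = 54 + 18Q
AVC is increasing in Q, so minimum AVC is at Q -> 0+.
Min AVC = 54
The firm should shut down if P < 54.

54


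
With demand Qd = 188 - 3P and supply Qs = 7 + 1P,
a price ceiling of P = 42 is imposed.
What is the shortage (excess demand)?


At P = 42:
Qd = 188 - 3*42 = 62
Qs = 7 + 1*42 = 49
Shortage = Qd - Qs = 62 - 49 = 13

13


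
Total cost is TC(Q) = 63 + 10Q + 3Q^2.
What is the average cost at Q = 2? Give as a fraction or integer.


TC(2) = 63 + 10*2 + 3*2^2
TC(2) = 63 + 20 + 12 = 95
AC = TC/Q = 95/2 = 95/2

95/2


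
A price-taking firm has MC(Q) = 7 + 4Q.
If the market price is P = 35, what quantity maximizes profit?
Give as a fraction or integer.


In perfect competition, profit is maximized where P = MC.
35 = 7 + 4Q
28 = 4Q
Q* = 28/4 = 7

7


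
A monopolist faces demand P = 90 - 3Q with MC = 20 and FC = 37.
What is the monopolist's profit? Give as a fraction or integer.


MR = MC: 90 - 6Q = 20
Q* = 35/3
P* = 90 - 3*35/3 = 55
Profit = (P* - MC)*Q* - FC
= (55 - 20)*35/3 - 37
= 35*35/3 - 37
= 1225/3 - 37 = 1114/3

1114/3


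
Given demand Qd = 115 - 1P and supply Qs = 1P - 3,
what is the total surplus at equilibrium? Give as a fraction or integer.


Find equilibrium: 115 - 1P = 1P - 3
115 + 3 = 2P
P* = 118/2 = 59
Q* = 1*59 - 3 = 56
Inverse demand: P = 115 - Q/1, so P_max = 115
Inverse supply: P = 3 + Q/1, so P_min = 3
CS = (1/2) * 56 * (115 - 59) = 1568
PS = (1/2) * 56 * (59 - 3) = 1568
TS = CS + PS = 1568 + 1568 = 3136

3136


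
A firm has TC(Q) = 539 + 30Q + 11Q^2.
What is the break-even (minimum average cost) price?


AC(Q) = 539/Q + 30 + 11Q
To minimize: dAC/dQ = -539/Q^2 + 11 = 0
Q^2 = 539/11 = 49
Q* = 7
Min AC = 539/7 + 30 + 11*7
Min AC = 77 + 30 + 77 = 184

184


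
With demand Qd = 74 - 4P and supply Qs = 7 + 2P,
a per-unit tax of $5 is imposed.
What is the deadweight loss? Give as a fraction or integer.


Pre-tax equilibrium quantity: Q* = 88/3
Post-tax equilibrium quantity: Q_tax = 68/3
Reduction in quantity: Q* - Q_tax = 20/3
DWL = (1/2) * tax * (Q* - Q_tax)
DWL = (1/2) * 5 * 20/3 = 50/3

50/3


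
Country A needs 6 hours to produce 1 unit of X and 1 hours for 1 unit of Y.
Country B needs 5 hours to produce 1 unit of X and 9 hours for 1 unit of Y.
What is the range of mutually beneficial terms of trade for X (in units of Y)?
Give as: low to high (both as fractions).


Opportunity cost of X for Country A = hours_X / hours_Y = 6/1 = 6 units of Y
Opportunity cost of X for Country B = hours_X / hours_Y = 5/9 = 5/9 units of Y
Terms of trade must be between the two opportunity costs.
Range: 5/9 to 6

5/9 to 6


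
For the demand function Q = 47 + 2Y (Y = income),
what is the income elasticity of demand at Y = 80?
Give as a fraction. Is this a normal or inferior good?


dQ/dY = 2
At Y = 80: Q = 47 + 2*80 = 207
Ey = (dQ/dY)(Y/Q) = 2 * 80 / 207 = 160/207
Since Ey > 0, this is a normal good.

160/207 (normal good)


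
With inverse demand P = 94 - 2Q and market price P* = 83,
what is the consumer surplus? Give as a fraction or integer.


Maximum willingness to pay (at Q=0): P_max = 94
Quantity demanded at P* = 83:
Q* = (94 - 83)/2 = 11/2
CS = (1/2) * Q* * (P_max - P*)
CS = (1/2) * 11/2 * (94 - 83)
CS = (1/2) * 11/2 * 11 = 121/4

121/4


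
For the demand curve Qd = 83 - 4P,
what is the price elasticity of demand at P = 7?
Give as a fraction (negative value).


dQ/dP = -4
At P = 7: Q = 83 - 4*7 = 55
E = (dQ/dP)(P/Q) = (-4)(7/55) = -28/55

-28/55


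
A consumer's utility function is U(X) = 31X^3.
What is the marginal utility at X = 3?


MU = dU/dX = 31*3*X^(3-1)
MU = 93*X^2
At X = 3:
MU = 93 * 3^2
MU = 93 * 9 = 837

837


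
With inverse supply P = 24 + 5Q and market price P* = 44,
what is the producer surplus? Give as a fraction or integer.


Minimum supply price (at Q=0): P_min = 24
Quantity supplied at P* = 44:
Q* = (44 - 24)/5 = 4
PS = (1/2) * Q* * (P* - P_min)
PS = (1/2) * 4 * (44 - 24)
PS = (1/2) * 4 * 20 = 40

40


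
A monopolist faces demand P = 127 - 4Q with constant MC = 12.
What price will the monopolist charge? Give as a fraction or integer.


MR = 127 - 8Q
Set MR = MC: 127 - 8Q = 12
Q* = 115/8
Substitute into demand:
P* = 127 - 4*115/8 = 139/2

139/2


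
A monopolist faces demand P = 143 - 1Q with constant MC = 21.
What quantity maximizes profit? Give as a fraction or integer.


TR = P*Q = (143 - 1Q)Q = 143Q - 1Q^2
MR = dTR/dQ = 143 - 2Q
Set MR = MC:
143 - 2Q = 21
122 = 2Q
Q* = 122/2 = 61

61


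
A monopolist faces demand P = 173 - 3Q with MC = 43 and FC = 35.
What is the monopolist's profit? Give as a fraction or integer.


MR = MC: 173 - 6Q = 43
Q* = 65/3
P* = 173 - 3*65/3 = 108
Profit = (P* - MC)*Q* - FC
= (108 - 43)*65/3 - 35
= 65*65/3 - 35
= 4225/3 - 35 = 4120/3

4120/3


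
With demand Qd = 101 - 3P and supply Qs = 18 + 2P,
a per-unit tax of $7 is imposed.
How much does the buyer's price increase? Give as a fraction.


With a per-unit tax, the buyer's price increase depends on relative slopes.
Supply slope: d = 2, Demand slope: b = 3
Buyer's price increase = d * tax / (b + d)
= 2 * 7 / (3 + 2)
= 14 / 5 = 14/5

14/5


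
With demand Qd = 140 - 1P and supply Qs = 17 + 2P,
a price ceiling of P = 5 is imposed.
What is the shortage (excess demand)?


At P = 5:
Qd = 140 - 1*5 = 135
Qs = 17 + 2*5 = 27
Shortage = Qd - Qs = 135 - 27 = 108

108


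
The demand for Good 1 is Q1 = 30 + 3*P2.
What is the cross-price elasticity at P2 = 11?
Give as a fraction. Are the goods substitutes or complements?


dQ1/dP2 = 3
At P2 = 11: Q1 = 30 + 3*11 = 63
Exy = (dQ1/dP2)(P2/Q1) = 3 * 11 / 63 = 11/21
Since Exy > 0, the goods are substitutes.

11/21 (substitutes)


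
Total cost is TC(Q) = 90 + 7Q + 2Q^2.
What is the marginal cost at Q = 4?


MC = dTC/dQ = 7 + 2*2*Q
At Q = 4:
MC = 7 + 4*4
MC = 7 + 16 = 23

23


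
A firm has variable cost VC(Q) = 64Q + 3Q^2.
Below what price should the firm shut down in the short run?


AVC(Q) = VC(Q)/Q = 64 + 3Q
AVC is increasing in Q, so minimum AVC is at Q -> 0+.
Min AVC = 64
The firm should shut down if P < 64.

64


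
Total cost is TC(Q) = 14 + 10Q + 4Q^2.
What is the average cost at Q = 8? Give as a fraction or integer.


TC(8) = 14 + 10*8 + 4*8^2
TC(8) = 14 + 80 + 256 = 350
AC = TC/Q = 350/8 = 175/4

175/4


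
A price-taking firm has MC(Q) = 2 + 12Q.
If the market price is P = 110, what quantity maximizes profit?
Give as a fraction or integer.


In perfect competition, profit is maximized where P = MC.
110 = 2 + 12Q
108 = 12Q
Q* = 108/12 = 9

9


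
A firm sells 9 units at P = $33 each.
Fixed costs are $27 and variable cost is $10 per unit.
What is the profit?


Total Revenue = P * Q = 33 * 9 = $297
Total Cost = FC + VC*Q = 27 + 10*9 = $117
Profit = TR - TC = 297 - 117 = $180

$180


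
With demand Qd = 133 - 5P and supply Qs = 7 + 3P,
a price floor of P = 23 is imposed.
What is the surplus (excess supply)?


At P = 23:
Qd = 133 - 5*23 = 18
Qs = 7 + 3*23 = 76
Surplus = Qs - Qd = 76 - 18 = 58

58


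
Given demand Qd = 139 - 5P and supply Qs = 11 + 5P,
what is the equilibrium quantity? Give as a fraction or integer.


First find equilibrium price:
139 - 5P = 11 + 5P
P* = 128/10 = 64/5
Then substitute into demand:
Q* = 139 - 5 * 64/5 = 75

75
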